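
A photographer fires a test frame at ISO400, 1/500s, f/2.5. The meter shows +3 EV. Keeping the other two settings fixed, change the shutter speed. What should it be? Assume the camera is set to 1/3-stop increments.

1/4000s

Overexposed by 3 stops → need 3 stops darker.
Shutter speed: 1/500 → 1/640 → 1/800 → 1/1000 → 1/1250 → 1/1600 → 1/2000 → 1/2500 → 1/3200 → 1/4000.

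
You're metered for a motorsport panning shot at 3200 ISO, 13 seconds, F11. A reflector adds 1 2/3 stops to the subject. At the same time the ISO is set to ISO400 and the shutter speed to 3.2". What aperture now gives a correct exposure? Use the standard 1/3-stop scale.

f/3.5

Scene light: 1 2/3 stops brighter.
ISO: 3200 → 2500 → 2000 → 1600 → 1250 → 1000 → 800 → 640 → 500 → 400 — 3 stops lower (darker).
Shutter speed: 13 → 10 → 8 → 6 → 5 → 4 → 3.2 — 2 stops shorter (darker).
Net so far: 3 1/3 stops darker. Aperture: f/11 → f/10 → f/9 → f/8 → f/7.1 → f/6.3 → f/5.6 → f/5 → f/4.5 → f/4 → f/3.5.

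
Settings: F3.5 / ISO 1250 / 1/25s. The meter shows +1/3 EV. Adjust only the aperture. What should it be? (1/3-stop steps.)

Overexposed by 1/3 stop → need 1/3 stop darker.
Aperture: f/3.5 → f/4.

f/4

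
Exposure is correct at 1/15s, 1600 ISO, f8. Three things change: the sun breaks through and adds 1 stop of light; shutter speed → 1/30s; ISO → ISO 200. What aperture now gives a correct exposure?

f/2.8

Scene light: 1 stop brighter.
Shutter speed: 1/15 → 1/30 — 1 stop faster (darker).
ISO: 1600 → 800 → 400 → 200 — 3 stops lower (darker).
Net so far: 3 stops darker. Aperture: f/8 → f/5.6 → f/4 → f/2.8.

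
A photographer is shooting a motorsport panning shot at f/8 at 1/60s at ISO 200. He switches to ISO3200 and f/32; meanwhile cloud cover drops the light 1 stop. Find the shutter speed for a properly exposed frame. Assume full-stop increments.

Scene light: 1 stop darker.
ISO: 200 → 400 → 800 → 1600 → 3200 — 4 stops raised (brighter).
Aperture: f/8 → f/11 → f/16 → f/22 → f/32 — 4 stops smaller aperture (darker).
Net so far: 1 stop darker. Shutter speed: 1/60 → 1/30.

1/30s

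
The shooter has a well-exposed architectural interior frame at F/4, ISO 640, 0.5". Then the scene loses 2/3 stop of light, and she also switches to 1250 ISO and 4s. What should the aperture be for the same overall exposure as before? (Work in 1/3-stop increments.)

f/13

Scene light: 2/3 stop darker.
ISO: 640 → 800 → 1000 → 1250 — 1 stop higher (brighter).
Shutter speed: 0.5 → 0.6 → 0.8 → 1 → 1.3 → 1.6 → 2 → 2.5 → 3.2 → 4 — 3 stops longer (brighter).
Net so far: 3 1/3 stops brighter. Aperture: f/4 → f/4.5 → f/5 → f/5.6 → f/6.3 → f/7.1 → f/8 → f/9 → f/10 → f/11 → f/13.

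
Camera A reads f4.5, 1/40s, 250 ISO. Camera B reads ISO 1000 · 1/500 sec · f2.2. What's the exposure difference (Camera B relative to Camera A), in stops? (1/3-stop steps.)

1/3 stop brighter

Aperture: f/4.5 → f/4 → f/3.5 → f/3.2 → f/2.8 → f/2.5 → f/2.2 — 2 stops larger aperture (brighter).
Shutter speed: 1/40 → 1/50 → 1/60 → 1/80 → 1/100 → 1/125 → 1/160 → 1/200 → 1/250 → 1/320 → 1/400 → 1/500 — 3 2/3 stops shorter (darker).
ISO: 250 → 320 → 400 → 500 → 640 → 800 → 1000 — 2 stops higher (brighter).
Net: +2 −3 2/3 +2 = +1/3 stops.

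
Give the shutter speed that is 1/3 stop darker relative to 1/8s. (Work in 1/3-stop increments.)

Shutter speed: 1/8 → 1/10 — 1/3 stop faster (darker).

1/10s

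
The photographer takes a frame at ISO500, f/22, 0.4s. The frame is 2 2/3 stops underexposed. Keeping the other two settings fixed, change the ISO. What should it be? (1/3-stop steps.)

ISO 3200

Underexposed by 2 2/3 stops → need 2 2/3 stops brighter.
ISO: 500 → 640 → 800 → 1000 → 1250 → 1600 → 2000 → 2500 → 3200.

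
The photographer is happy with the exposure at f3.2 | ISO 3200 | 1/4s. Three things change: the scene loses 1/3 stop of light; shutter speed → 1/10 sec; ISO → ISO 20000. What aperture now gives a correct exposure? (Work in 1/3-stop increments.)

f/4.5

Scene light: 1/3 stop darker.
Shutter speed: 1/4 → 1/5 → 1/6 → 1/8 → 1/10 — 1 1/3 stops faster (darker).
ISO: 3200 → 4000 → 5000 → 6400 → 8000 → 10000 → 12800 → 16000 → 20000 — 2 2/3 stops raised (brighter).
Net so far: 1 stop brighter. Aperture: f/3.2 → f/3.5 → f/4 → f/4.5.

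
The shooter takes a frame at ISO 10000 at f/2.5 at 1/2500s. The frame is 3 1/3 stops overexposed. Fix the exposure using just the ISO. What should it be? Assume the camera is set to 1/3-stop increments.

ISO 1000

Overexposed by 3 1/3 stops → need 3 1/3 stops darker.
ISO: 10000 → 8000 → 6400 → 5000 → 4000 → 3200 → 2500 → 2000 → 1600 → 1250 → 1000.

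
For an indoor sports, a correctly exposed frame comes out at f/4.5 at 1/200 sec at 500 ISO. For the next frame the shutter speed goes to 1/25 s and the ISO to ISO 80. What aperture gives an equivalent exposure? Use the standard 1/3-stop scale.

f/5

Shutter speed: 1/200 → 1/160 → 1/125 → 1/100 → 1/80 → 1/60 → 1/50 → 1/40 → 1/30 → 1/25 — 3 stops slower (brighter).
ISO: 500 → 400 → 320 → 250 → 200 → 160 → 125 → 100 → 80 — 2 2/3 stops lower (darker).
Net change so far: 1/3 stop brighter. Offset with the aperture: f/4.5 → f/5.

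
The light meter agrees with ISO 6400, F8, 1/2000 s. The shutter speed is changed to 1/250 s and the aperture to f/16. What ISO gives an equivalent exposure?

Shutter speed: 1/2000 → 1/1000 → 1/500 → 1/250 — 3 stops longer (brighter).
Aperture: f/8 → f/11 → f/16 — 2 stops smaller aperture (darker).
Net change so far: 1 stop brighter. Offset with the ISO: 6400 → 3200.

ISO 3200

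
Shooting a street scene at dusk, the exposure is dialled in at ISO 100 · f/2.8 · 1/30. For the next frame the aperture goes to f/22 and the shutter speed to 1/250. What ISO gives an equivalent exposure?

ISO 51200

Aperture: f/2.8 → f/4 → f/5.6 → f/8 → f/11 → f/16 → f/22 — 6 stops narrower (darker).
Shutter speed: 1/30 → 1/60 → 1/125 → 1/250 — 3 stops faster (darker).
Net change so far: 9 stops darker. Offset with the ISO: 100 → 200 → 400 → 800 → 1600 → 3200 → 6400 → 12800 → 25600 → 51200.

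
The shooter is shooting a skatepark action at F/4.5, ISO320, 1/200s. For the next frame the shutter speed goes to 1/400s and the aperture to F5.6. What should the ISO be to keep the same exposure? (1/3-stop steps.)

Shutter speed: 1/200 → 1/250 → 1/320 → 1/400 — 1 stop faster (darker).
Aperture: f/4.5 → f/5 → f/5.6 — 2/3 stop narrower (darker).
Net change so far: 1 2/3 stops darker. Offset with the ISO: 320 → 400 → 500 → 640 → 800 → 1000.

ISO 1000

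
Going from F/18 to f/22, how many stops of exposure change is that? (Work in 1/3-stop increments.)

2/3 stop

f/18 → f/20 → f/22 — count the steps: 2 third-stops = 2/3 stop.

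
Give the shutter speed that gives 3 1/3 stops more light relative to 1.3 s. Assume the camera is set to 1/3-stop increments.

Shutter speed: 1.3 → 1.6 → 2 → 2.5 → 3.2 → 4 → 5 → 6 → 8 → 10 → 13 — 3 1/3 stops longer (brighter).

13 s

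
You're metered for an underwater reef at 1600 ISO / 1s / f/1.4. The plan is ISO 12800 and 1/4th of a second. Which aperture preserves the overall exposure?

ISO: 1600 → 3200 → 6400 → 12800 — 3 stops higher (brighter).
Shutter speed: 1 → 1/2 → 1/4 — 2 stops shorter (darker).
Net change so far: 1 stop brighter. Offset with the aperture: f/1.4 → f/2.

f/2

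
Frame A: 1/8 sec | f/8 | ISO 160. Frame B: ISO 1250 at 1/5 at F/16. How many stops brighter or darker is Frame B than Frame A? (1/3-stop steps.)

Aperture: f/8 → f/9 → f/10 → f/11 → f/13 → f/14 → f/16 — 2 stops stopped down (darker).
Shutter speed: 1/8 → 1/6 → 1/5 — 2/3 stop slower (brighter).
ISO: 160 → 200 → 250 → 320 → 400 → 500 → 640 → 800 → 1000 → 1250 — 3 stops raised (brighter).
Net: −2 +2/3 +3 = +1 2/3 stops.

1 2/3 stops brighter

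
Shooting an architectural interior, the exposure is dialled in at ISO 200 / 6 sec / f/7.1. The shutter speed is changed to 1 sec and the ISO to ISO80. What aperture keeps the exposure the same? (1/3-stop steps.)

f/1.8

Shutter speed: 6 → 5 → 4 → 3.2 → 2.5 → 2 → 1.6 → 1.3 → 1 — 2 2/3 stops faster (darker).
ISO: 200 → 160 → 125 → 100 → 80 — 1 1/3 stops dropped (darker).
Net change so far: 4 stops darker. Offset with the aperture: f/7.1 → f/6.3 → f/5.6 → f/5 → f/4.5 → f/4 → f/3.5 → f/3.2 → f/2.8 → f/2.5 → f/2.2 → f/2 → f/1.8.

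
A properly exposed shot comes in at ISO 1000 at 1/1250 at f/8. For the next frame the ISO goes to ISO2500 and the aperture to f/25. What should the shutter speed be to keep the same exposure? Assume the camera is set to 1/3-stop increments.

1/320s

ISO: 1000 → 1250 → 1600 → 2000 → 2500 — 1 1/3 stops raised (brighter).
Aperture: f/8 → f/9 → f/10 → f/11 → f/13 → f/14 → f/16 → f/18 → f/20 → f/22 → f/25 — 3 1/3 stops smaller aperture (darker).
Net change so far: 2 stops darker. Offset with the shutter speed: 1/1250 → 1/1000 → 1/800 → 1/640 → 1/500 → 1/400 → 1/320.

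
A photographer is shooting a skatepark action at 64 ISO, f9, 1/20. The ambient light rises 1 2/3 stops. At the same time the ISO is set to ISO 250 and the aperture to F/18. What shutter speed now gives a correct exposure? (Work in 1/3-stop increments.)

1/60s

Scene light: 1 2/3 stops brighter.
ISO: 64 → 80 → 100 → 125 → 160 → 200 → 250 — 2 stops higher (brighter).
Aperture: f/9 → f/10 → f/11 → f/13 → f/14 → f/16 → f/18 — 2 stops narrower (darker).
Net so far: 1 2/3 stops brighter. Shutter speed: 1/20 → 1/25 → 1/30 → 1/40 → 1/50 → 1/60.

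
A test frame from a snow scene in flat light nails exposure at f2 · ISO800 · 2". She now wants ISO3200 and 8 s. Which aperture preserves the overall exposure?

f/8

ISO: 800 → 1600 → 3200 — 2 stops higher (brighter).
Shutter speed: 2 → 4 → 8 — 2 stops slower (brighter).
Net change so far: 4 stops brighter. Offset with the aperture: f/2 → f/2.8 → f/4 → f/5.6 → f/8.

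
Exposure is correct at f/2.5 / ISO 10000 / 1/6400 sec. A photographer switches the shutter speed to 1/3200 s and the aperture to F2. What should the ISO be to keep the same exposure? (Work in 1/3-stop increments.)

Shutter speed: 1/6400 → 1/5000 → 1/4000 → 1/3200 — 1 stop longer (brighter).
Aperture: f/2.5 → f/2.2 → f/2 — 2/3 stop wider (brighter).
Net change so far: 1 2/3 stops brighter. Offset with the ISO: 10000 → 8000 → 6400 → 5000 → 4000 → 3200.

ISO 3200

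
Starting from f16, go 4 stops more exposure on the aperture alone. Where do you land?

Aperture: f/16 → f/11 → f/8 → f/5.6 → f/4 — 4 stops larger aperture (brighter).

f/4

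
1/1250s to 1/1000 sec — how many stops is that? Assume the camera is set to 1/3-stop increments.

1/3 stop

1/1250 → 1/1000 — count the steps: 1 third-stops = 1/3 stop.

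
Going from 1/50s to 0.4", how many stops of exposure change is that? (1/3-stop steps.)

4 1/3 stops

1/50 → 1/40 → 1/30 → 1/25 → 1/20 → 1/15 → 1/13 → 1/10 → 1/8 → 1/6 → 1/5 → 1/4 → 0.3 → 0.4 — count the steps: 13 third-stops = 4 1/3 stops.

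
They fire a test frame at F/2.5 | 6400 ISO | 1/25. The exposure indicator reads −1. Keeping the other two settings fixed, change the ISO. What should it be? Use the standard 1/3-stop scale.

ISO 12800

Underexposed by 1 stop → need 1 stop brighter.
ISO: 6400 → 8000 → 10000 → 12800.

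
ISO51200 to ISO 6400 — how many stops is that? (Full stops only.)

51200 → 25600 → 12800 → 6400 — count the steps: 3 stops.

3 stops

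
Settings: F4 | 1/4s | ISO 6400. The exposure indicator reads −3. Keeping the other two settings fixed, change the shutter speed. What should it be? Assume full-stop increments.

2 s

Underexposed by 3 stops → need 3 stops brighter.
Shutter speed: 1/4 → 1/2 → 1 → 2.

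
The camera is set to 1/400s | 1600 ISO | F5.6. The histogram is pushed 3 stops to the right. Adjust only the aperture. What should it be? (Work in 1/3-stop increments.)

Overexposed by 3 stops → need 3 stops darker.
Aperture: f/5.6 → f/6.3 → f/7.1 → f/8 → f/9 → f/10 → f/11 → f/13 → f/14 → f/16.

f/16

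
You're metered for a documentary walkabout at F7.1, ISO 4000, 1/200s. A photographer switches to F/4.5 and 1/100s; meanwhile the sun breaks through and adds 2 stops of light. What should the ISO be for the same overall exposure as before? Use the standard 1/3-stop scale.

Scene light: 2 stops brighter.
Aperture: f/7.1 → f/6.3 → f/5.6 → f/5 → f/4.5 — 1 1/3 stops opened up (brighter).
Shutter speed: 1/200 → 1/160 → 1/125 → 1/100 — 1 stop slower (brighter).
Net so far: 4 1/3 stops brighter. ISO: 4000 → 3200 → 2500 → 2000 → 1600 → 1250 → 1000 → 800 → 640 → 500 → 400 → 320 → 250 → 200.

ISO 200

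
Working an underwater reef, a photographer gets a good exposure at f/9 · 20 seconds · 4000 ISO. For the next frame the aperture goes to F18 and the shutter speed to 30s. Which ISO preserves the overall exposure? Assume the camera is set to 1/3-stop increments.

Aperture: f/9 → f/10 → f/11 → f/13 → f/14 → f/16 → f/18 — 2 stops narrower (darker).
Shutter speed: 20 → 25 → 30 — 2/3 stop slower (brighter).
Net change so far: 1 1/3 stops darker. Offset with the ISO: 4000 → 5000 → 6400 → 8000 → 10000.

ISO 10000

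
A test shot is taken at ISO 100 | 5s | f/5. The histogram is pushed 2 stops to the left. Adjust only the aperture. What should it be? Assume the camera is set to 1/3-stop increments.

Underexposed by 2 stops → need 2 stops brighter.
Aperture: f/5 → f/4.5 → f/4 → f/3.5 → f/3.2 → f/2.8 → f/2.5.

f/2.5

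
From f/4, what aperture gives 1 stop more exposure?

Aperture: f/4 → f/2.8 — 1 stop wider (brighter).

f/2.8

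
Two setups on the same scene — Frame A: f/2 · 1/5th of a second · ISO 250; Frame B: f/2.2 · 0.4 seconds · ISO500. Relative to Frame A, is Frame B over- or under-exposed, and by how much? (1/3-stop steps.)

Aperture: f/2 → f/2.2 — 1/3 stop stopped down (darker).
Shutter speed: 1/5 → 1/4 → 0.3 → 0.4 — 1 stop longer (brighter).
ISO: 250 → 320 → 400 → 500 — 1 stop raised (brighter).
Net: −1/3 +1 +1 = +1 2/3 stops.

1 2/3 stops brighter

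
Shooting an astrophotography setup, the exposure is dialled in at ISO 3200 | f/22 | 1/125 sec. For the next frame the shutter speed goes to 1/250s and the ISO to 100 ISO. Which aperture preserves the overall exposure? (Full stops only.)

Shutter speed: 1/125 → 1/250 — 1 stop shorter (darker).
ISO: 3200 → 1600 → 800 → 400 → 200 → 100 — 5 stops dropped (darker).
Net change so far: 6 stops darker. Offset with the aperture: f/22 → f/16 → f/11 → f/8 → f/5.6 → f/4 → f/2.8.

f/2.8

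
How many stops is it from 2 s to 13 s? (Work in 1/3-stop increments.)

2 → 2.5 → 3.2 → 4 → 5 → 6 → 8 → 10 → 13 — count the steps: 8 third-stops = 2 2/3 stops.

2 2/3 stops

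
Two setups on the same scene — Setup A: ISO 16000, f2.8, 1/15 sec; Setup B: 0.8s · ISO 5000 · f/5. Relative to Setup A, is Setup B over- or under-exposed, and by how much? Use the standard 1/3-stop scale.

1/3 stop brighter

Aperture: f/2.8 → f/3.2 → f/3.5 → f/4 → f/4.5 → f/5 — 1 2/3 stops stopped down (darker).
Shutter speed: 1/15 → 1/13 → 1/10 → 1/8 → 1/6 → 1/5 → 1/4 → 0.3 → 0.4 → 0.5 → 0.6 → 0.8 — 3 2/3 stops slower (brighter).
ISO: 16000 → 12800 → 10000 → 8000 → 6400 → 5000 — 1 2/3 stops dropped (darker).
Net: −1 2/3 +3 2/3 −1 2/3 = +1/3 stops.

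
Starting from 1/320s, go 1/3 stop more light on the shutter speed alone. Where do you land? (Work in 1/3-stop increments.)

Shutter speed: 1/320 → 1/250 — 1/3 stop longer (brighter).

1/250s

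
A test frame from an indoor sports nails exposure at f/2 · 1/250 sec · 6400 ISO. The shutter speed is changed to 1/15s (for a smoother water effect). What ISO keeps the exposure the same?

Shutter speed: 1/250 → 1/125 → 1/60 → 1/30 → 1/15 — 4 stops slower (brighter).
Need 4 stops darker from the ISO: 6400 → 3200 → 1600 → 800 → 400.

ISO 400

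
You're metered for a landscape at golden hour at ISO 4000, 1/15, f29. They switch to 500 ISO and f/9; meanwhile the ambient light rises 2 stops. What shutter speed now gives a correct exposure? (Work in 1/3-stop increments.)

1/80s

Scene light: 2 stops brighter.
ISO: 4000 → 3200 → 2500 → 2000 → 1600 → 1250 → 1000 → 800 → 640 → 500 — 3 stops lower (darker).
Aperture: f/29 → f/25 → f/22 → f/20 → f/18 → f/16 → f/14 → f/13 → f/11 → f/10 → f/9 — 3 1/3 stops larger aperture (brighter).
Net so far: 2 1/3 stops brighter. Shutter speed: 1/15 → 1/20 → 1/25 → 1/30 → 1/40 → 1/50 → 1/60 → 1/80.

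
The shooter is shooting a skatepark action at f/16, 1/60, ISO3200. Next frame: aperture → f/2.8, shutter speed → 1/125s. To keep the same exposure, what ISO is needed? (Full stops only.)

Aperture: f/16 → f/11 → f/8 → f/5.6 → f/4 → f/2.8 — 5 stops opened up (brighter).
Shutter speed: 1/60 → 1/125 — 1 stop faster (darker).
Net change so far: 4 stops brighter. Offset with the ISO: 3200 → 1600 → 800 → 400 → 200.

ISO 200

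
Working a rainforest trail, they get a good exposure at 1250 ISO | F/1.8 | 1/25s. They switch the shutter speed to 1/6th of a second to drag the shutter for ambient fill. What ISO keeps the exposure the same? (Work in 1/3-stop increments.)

ISO 320

Shutter speed: 1/25 → 1/20 → 1/15 → 1/13 → 1/10 → 1/8 → 1/6 — 2 stops slower (brighter).
Need 2 stops darker from the ISO: 1250 → 1000 → 800 → 640 → 500 → 400 → 320.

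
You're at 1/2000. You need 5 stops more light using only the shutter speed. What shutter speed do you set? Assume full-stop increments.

Shutter speed: 1/2000 → 1/1000 → 1/500 → 1/250 → 1/125 → 1/60 — 5 stops slower (brighter).

1/60s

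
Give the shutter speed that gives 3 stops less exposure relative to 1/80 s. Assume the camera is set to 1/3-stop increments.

1/640s

Shutter speed: 1/80 → 1/100 → 1/125 → 1/160 → 1/200 → 1/250 → 1/320 → 1/400 → 1/500 → 1/640 — 3 stops faster (darker).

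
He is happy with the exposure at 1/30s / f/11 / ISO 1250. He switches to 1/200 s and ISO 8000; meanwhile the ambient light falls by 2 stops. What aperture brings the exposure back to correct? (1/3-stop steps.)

f/5.6

Scene light: 2 stops darker.
Shutter speed: 1/30 → 1/40 → 1/50 → 1/60 → 1/80 → 1/100 → 1/125 → 1/160 → 1/200 — 2 2/3 stops faster (darker).
ISO: 1250 → 1600 → 2000 → 2500 → 3200 → 4000 → 5000 → 6400 → 8000 — 2 2/3 stops higher (brighter).
Net so far: 2 stops darker. Aperture: f/11 → f/10 → f/9 → f/8 → f/7.1 → f/6.3 → f/5.6.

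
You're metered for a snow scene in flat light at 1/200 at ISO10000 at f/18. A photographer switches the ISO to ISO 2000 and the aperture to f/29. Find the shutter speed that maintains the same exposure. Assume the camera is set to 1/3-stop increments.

1/15s

ISO: 10000 → 8000 → 6400 → 5000 → 4000 → 3200 → 2500 → 2000 — 2 1/3 stops lower (darker).
Aperture: f/18 → f/20 → f/22 → f/25 → f/29 — 1 1/3 stops narrower (darker).
Net change so far: 3 2/3 stops darker. Offset with the shutter speed: 1/200 → 1/160 → 1/125 → 1/100 → 1/80 → 1/60 → 1/50 → 1/40 → 1/30 → 1/25 → 1/20 → 1/15.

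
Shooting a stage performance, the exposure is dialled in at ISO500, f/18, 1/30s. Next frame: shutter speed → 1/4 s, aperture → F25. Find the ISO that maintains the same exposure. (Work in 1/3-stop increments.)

Shutter speed: 1/30 → 1/25 → 1/20 → 1/15 → 1/13 → 1/10 → 1/8 → 1/6 → 1/5 → 1/4 — 3 stops slower (brighter).
Aperture: f/18 → f/20 → f/22 → f/25 — 1 stop smaller aperture (darker).
Net change so far: 2 stops brighter. Offset with the ISO: 500 → 400 → 320 → 250 → 200 → 160 → 125.

ISO 125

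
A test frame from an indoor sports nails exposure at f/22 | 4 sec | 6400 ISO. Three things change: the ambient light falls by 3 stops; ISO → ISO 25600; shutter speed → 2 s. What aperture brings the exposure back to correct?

Scene light: 3 stops darker.
ISO: 6400 → 12800 → 25600 — 2 stops raised (brighter).
Shutter speed: 4 → 2 — 1 stop shorter (darker).
Net so far: 2 stops darker. Aperture: f/22 → f/16 → f/11.

f/11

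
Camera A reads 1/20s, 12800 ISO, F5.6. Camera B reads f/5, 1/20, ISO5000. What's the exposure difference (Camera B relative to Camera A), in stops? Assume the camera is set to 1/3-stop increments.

Aperture: f/5.6 → f/5 — 1/3 stop larger aperture (brighter).
Shutter speed: unchanged.
ISO: 12800 → 10000 → 8000 → 6400 → 5000 — 1 1/3 stops dropped (darker).
Net: +1/3 −1 1/3 = −1 stop.

1 stop darker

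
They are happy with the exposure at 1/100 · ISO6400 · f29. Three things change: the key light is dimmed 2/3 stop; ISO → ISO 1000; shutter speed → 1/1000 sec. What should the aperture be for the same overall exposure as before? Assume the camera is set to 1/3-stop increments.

Scene light: 2/3 stop darker.
ISO: 6400 → 5000 → 4000 → 3200 → 2500 → 2000 → 1600 → 1250 → 1000 — 2 2/3 stops dropped (darker).
Shutter speed: 1/100 → 1/125 → 1/160 → 1/200 → 1/250 → 1/320 → 1/400 → 1/500 → 1/640 → 1/800 → 1/1000 — 3 1/3 stops faster (darker).
Net so far: 6 2/3 stops darker. Aperture: f/29 → f/25 → f/22 → f/20 → f/18 → f/16 → f/14 → f/13 → f/11 → f/10 → f/9 → f/8 → f/7.1 → f/6.3 → f/5.6 → f/5 → f/4.5 → f/4 → f/3.5 → f/3.2 → f/2.8.

f/2.8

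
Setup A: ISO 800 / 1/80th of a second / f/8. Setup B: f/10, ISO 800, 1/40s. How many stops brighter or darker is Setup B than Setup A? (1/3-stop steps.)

1/3 stop brighter

Aperture: f/8 → f/9 → f/10 — 2/3 stop stopped down (darker).
Shutter speed: 1/80 → 1/60 → 1/50 → 1/40 — 1 stop slower (brighter).
ISO: unchanged.
Net: −2/3 +1 = +1/3 stops.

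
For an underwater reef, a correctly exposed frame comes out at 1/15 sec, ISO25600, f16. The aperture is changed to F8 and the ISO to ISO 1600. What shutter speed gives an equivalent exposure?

1/4s

Aperture: f/16 → f/11 → f/8 — 2 stops opened up (brighter).
ISO: 25600 → 12800 → 6400 → 3200 → 1600 — 4 stops lower (darker).
Net change so far: 2 stops darker. Offset with the shutter speed: 1/15 → 1/8 → 1/4.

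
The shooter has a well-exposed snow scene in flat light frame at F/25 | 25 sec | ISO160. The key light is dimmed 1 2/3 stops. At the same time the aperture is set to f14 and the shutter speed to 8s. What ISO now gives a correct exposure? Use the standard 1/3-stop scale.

Scene light: 1 2/3 stops darker.
Aperture: f/25 → f/22 → f/20 → f/18 → f/16 → f/14 — 1 2/3 stops opened up (brighter).
Shutter speed: 25 → 20 → 15 → 13 → 10 → 8 — 1 2/3 stops faster (darker).
Net so far: 1 2/3 stops darker. ISO: 160 → 200 → 250 → 320 → 400 → 500.

ISO 500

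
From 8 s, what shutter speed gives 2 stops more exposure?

30 s

Shutter speed: 8 → 15 → 30 — 2 stops longer (brighter).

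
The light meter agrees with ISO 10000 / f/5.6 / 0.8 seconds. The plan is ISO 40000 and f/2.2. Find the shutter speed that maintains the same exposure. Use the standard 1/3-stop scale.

1/30s

ISO: 10000 → 12800 → 16000 → 20000 → 25600 → 32000 → 40000 — 2 stops higher (brighter).
Aperture: f/5.6 → f/5 → f/4.5 → f/4 → f/3.5 → f/3.2 → f/2.8 → f/2.5 → f/2.2 — 2 2/3 stops wider (brighter).
Net change so far: 4 2/3 stops brighter. Offset with the shutter speed: 0.8 → 0.6 → 0.5 → 0.4 → 0.3 → 1/4 → 1/5 → 1/6 → 1/8 → 1/10 → 1/13 → 1/15 → 1/20 → 1/25 → 1/30.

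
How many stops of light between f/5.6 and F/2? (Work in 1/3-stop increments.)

3 stops

f/5.6 → f/5 → f/4.5 → f/4 → f/3.5 → f/3.2 → f/2.8 → f/2.5 → f/2.2 → f/2 — count the steps: 9 third-stops = 3 stops.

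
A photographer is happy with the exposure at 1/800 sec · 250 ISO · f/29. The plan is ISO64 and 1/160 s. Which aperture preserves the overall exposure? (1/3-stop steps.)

f/32

ISO: 250 → 200 → 160 → 125 → 100 → 80 → 64 — 2 stops dropped (darker).
Shutter speed: 1/800 → 1/640 → 1/500 → 1/400 → 1/320 → 1/250 → 1/200 → 1/160 — 2 1/3 stops longer (brighter).
Net change so far: 1/3 stop brighter. Offset with the aperture: f/29 → f/32.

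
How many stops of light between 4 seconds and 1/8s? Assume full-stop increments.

5 stops

4 → 2 → 1 → 1/2 → 1/4 → 1/8 — count the steps: 5 stops.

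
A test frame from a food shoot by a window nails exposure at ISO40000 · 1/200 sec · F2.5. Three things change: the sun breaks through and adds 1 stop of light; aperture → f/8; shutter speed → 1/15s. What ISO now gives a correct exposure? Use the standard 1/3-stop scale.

ISO 16000

Scene light: 1 stop brighter.
Aperture: f/2.5 → f/2.8 → f/3.2 → f/3.5 → f/4 → f/4.5 → f/5 → f/5.6 → f/6.3 → f/7.1 → f/8 — 3 1/3 stops smaller aperture (darker).
Shutter speed: 1/200 → 1/160 → 1/125 → 1/100 → 1/80 → 1/60 → 1/50 → 1/40 → 1/30 → 1/25 → 1/20 → 1/15 — 3 2/3 stops longer (brighter).
Net so far: 1 1/3 stops brighter. ISO: 40000 → 32000 → 25600 → 20000 → 16000.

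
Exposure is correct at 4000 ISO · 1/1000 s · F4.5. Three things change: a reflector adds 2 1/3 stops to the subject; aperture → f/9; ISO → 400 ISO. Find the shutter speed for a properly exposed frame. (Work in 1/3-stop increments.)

Scene light: 2 1/3 stops brighter.
Aperture: f/4.5 → f/5 → f/5.6 → f/6.3 → f/7.1 → f/8 → f/9 — 2 stops smaller aperture (darker).
ISO: 4000 → 3200 → 2500 → 2000 → 1600 → 1250 → 1000 → 800 → 640 → 500 → 400 — 3 1/3 stops dropped (darker).
Net so far: 3 stops darker. Shutter speed: 1/1000 → 1/800 → 1/640 → 1/500 → 1/400 → 1/320 → 1/250 → 1/200 → 1/160 → 1/125.

1/125s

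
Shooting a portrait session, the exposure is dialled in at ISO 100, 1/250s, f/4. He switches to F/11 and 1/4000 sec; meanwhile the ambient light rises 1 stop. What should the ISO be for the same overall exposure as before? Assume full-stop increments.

Scene light: 1 stop brighter.
Aperture: f/4 → f/5.6 → f/8 → f/11 — 3 stops stopped down (darker).
Shutter speed: 1/250 → 1/500 → 1/1000 → 1/2000 → 1/4000 — 4 stops faster (darker).
Net so far: 6 stops darker. ISO: 100 → 200 → 400 → 800 → 1600 → 3200 → 6400.

ISO 6400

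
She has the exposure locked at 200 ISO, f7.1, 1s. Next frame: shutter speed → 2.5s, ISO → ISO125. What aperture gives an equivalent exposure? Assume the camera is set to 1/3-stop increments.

f/9

Shutter speed: 1 → 1.3 → 1.6 → 2 → 2.5 — 1 1/3 stops longer (brighter).
ISO: 200 → 160 → 125 — 2/3 stop dropped (darker).
Net change so far: 2/3 stop brighter. Offset with the aperture: f/7.1 → f/8 → f/9.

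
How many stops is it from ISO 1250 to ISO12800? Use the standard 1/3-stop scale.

1250 → 1600 → 2000 → 2500 → 3200 → 4000 → 5000 → 6400 → 8000 → 10000 → 12800 — count the steps: 10 third-stops = 3 1/3 stops.

3 1/3 stops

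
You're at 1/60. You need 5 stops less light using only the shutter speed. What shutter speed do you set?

Shutter speed: 1/60 → 1/125 → 1/250 → 1/500 → 1/1000 → 1/2000 — 5 stops shorter (darker).

1/2000s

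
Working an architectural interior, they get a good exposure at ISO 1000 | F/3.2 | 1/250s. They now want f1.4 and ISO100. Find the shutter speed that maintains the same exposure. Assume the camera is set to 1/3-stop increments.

1/125s

Aperture: f/3.2 → f/2.8 → f/2.5 → f/2.2 → f/2 → f/1.8 → f/1.6 → f/1.4 — 2 1/3 stops wider (brighter).
ISO: 1000 → 800 → 640 → 500 → 400 → 320 → 250 → 200 → 160 → 125 → 100 — 3 1/3 stops dropped (darker).
Net change so far: 1 stop darker. Offset with the shutter speed: 1/250 → 1/200 → 1/160 → 1/125.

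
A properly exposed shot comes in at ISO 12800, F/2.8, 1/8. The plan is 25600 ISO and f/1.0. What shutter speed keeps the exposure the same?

1/125s

ISO: 12800 → 25600 — 1 stop raised (brighter).
Aperture: f/2.8 → f/2 → f/1.4 → f/1.0 — 3 stops wider (brighter).
Net change so far: 4 stops brighter. Offset with the shutter speed: 1/8 → 1/15 → 1/30 → 1/60 → 1/125.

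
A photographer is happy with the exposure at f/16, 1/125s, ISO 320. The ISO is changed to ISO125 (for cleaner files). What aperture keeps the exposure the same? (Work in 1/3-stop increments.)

ISO: 320 → 250 → 200 → 160 → 125 — 1 1/3 stops lower (darker).
Need 1 1/3 stops brighter from the aperture: f/16 → f/14 → f/13 → f/11 → f/10.

f/10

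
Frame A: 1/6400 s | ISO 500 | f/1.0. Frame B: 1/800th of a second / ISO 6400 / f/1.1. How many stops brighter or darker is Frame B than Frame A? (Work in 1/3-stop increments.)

6 1/3 stops brighter

Aperture: f/1.0 → f/1.1 — 1/3 stop smaller aperture (darker).
Shutter speed: 1/6400 → 1/5000 → 1/4000 → 1/3200 → 1/2500 → 1/2000 → 1/1600 → 1/1250 → 1/1000 → 1/800 — 3 stops longer (brighter).
ISO: 500 → 640 → 800 → 1000 → 1250 → 1600 → 2000 → 2500 → 3200 → 4000 → 5000 → 6400 — 3 2/3 stops raised (brighter).
Net: −1/3 +3 +3 2/3 = +6 1/3 stops.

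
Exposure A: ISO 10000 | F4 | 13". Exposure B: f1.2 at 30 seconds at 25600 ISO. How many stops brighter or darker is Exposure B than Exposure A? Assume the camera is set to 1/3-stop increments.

Aperture: f/4 → f/3.5 → f/3.2 → f/2.8 → f/2.5 → f/2.2 → f/2 → f/1.8 → f/1.6 → f/1.4 → f/1.2 — 3 1/3 stops larger aperture (brighter).
Shutter speed: 13 → 15 → 20 → 25 → 30 — 1 1/3 stops longer (brighter).
ISO: 10000 → 12800 → 16000 → 20000 → 25600 — 1 1/3 stops raised (brighter).
Net: +3 1/3 +1 1/3 +1 1/3 = +6 stops.

6 stops brighter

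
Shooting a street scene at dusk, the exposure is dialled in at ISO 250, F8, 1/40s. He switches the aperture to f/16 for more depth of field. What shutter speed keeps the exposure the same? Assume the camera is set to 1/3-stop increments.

Aperture: f/8 → f/9 → f/10 → f/11 → f/13 → f/14 → f/16 — 2 stops narrower (darker).
Need 2 stops brighter from the shutter speed: 1/40 → 1/30 → 1/25 → 1/20 → 1/15 → 1/13 → 1/10.

1/10s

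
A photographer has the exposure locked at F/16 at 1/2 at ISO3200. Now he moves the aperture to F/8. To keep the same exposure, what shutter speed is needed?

1/8s

Aperture: f/16 → f/11 → f/8 — 2 stops wider (brighter).
Need 2 stops darker from the shutter speed: 1/2 → 1/4 → 1/8.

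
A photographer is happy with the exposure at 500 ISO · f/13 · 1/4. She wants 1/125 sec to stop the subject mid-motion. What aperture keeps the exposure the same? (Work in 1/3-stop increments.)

f/2.2

Shutter speed: 1/4 → 1/5 → 1/6 → 1/8 → 1/10 → 1/13 → 1/15 → 1/20 → 1/25 → 1/30 → 1/40 → 1/50 → 1/60 → 1/80 → 1/100 → 1/125 — 5 stops shorter (darker).
Need 5 stops brighter from the aperture: f/13 → f/11 → f/10 → f/9 → f/8 → f/7.1 → f/6.3 → f/5.6 → f/5 → f/4.5 → f/4 → f/3.5 → f/3.2 → f/2.8 → f/2.5 → f/2.2.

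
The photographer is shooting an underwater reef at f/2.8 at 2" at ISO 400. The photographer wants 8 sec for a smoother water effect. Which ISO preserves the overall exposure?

ISO 100

Shutter speed: 2 → 4 → 8 — 2 stops longer (brighter).
Need 2 stops darker from the ISO: 400 → 200 → 100.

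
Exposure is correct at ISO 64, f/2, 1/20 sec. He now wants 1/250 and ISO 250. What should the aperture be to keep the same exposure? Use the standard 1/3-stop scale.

Shutter speed: 1/20 → 1/25 → 1/30 → 1/40 → 1/50 → 1/60 → 1/80 → 1/100 → 1/125 → 1/160 → 1/200 → 1/250 — 3 2/3 stops shorter (darker).
ISO: 64 → 80 → 100 → 125 → 160 → 200 → 250 — 2 stops higher (brighter).
Net change so far: 1 2/3 stops darker. Offset with the aperture: f/2 → f/1.8 → f/1.6 → f/1.4 → f/1.2 → f/1.1.

f/1.1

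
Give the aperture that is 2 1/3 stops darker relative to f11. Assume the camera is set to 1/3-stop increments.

Aperture: f/11 → f/13 → f/14 → f/16 → f/18 → f/20 → f/22 → f/25 — 2 1/3 stops smaller aperture (darker).

f/25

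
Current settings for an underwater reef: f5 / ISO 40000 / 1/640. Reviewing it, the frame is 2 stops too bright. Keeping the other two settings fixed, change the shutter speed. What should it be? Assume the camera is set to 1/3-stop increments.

1/2500s

Overexposed by 2 stops → need 2 stops darker.
Shutter speed: 1/640 → 1/800 → 1/1000 → 1/1250 → 1/1600 → 1/2000 → 1/2500.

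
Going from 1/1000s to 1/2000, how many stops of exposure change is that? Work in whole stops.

1 stop

1/1000 → 1/2000 — count the steps: 1 stop.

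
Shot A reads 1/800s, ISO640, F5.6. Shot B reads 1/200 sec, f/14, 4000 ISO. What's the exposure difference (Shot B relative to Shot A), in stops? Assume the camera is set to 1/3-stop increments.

Aperture: f/5.6 → f/6.3 → f/7.1 → f/8 → f/9 → f/10 → f/11 → f/13 → f/14 — 2 2/3 stops stopped down (darker).
Shutter speed: 1/800 → 1/640 → 1/500 → 1/400 → 1/320 → 1/250 → 1/200 — 2 stops slower (brighter).
ISO: 640 → 800 → 1000 → 1250 → 1600 → 2000 → 2500 → 3200 → 4000 — 2 2/3 stops higher (brighter).
Net: −2 2/3 +2 +2 2/3 = +2 stops.

2 stops brighter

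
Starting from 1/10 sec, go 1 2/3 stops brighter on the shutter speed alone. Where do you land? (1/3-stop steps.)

Shutter speed: 1/10 → 1/8 → 1/6 → 1/5 → 1/4 → 0.3 — 1 2/3 stops slower (brighter).

0.3 s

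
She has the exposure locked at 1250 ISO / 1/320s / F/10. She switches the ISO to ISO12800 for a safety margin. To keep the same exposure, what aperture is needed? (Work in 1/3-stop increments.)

f/32

ISO: 1250 → 1600 → 2000 → 2500 → 3200 → 4000 → 5000 → 6400 → 8000 → 10000 → 12800 — 3 1/3 stops higher (brighter).
Need 3 1/3 stops darker from the aperture: f/10 → f/11 → f/13 → f/14 → f/16 → f/18 → f/20 → f/22 → f/25 → f/29 → f/32.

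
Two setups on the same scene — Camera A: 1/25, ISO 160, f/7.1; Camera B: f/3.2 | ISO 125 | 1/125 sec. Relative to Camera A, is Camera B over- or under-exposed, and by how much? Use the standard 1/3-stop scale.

1/3 stop darker

Aperture: f/7.1 → f/6.3 → f/5.6 → f/5 → f/4.5 → f/4 → f/3.5 → f/3.2 — 2 1/3 stops larger aperture (brighter).
Shutter speed: 1/25 → 1/30 → 1/40 → 1/50 → 1/60 → 1/80 → 1/100 → 1/125 — 2 1/3 stops faster (darker).
ISO: 160 → 125 — 1/3 stop lower (darker).
Net: +2 1/3 −2 1/3 −1/3 = −1/3 stops.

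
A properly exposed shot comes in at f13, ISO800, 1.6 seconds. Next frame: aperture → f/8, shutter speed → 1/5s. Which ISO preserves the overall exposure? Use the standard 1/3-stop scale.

ISO 2500

Aperture: f/13 → f/11 → f/10 → f/9 → f/8 — 1 1/3 stops wider (brighter).
Shutter speed: 1.6 → 1.3 → 1 → 0.8 → 0.6 → 0.5 → 0.4 → 0.3 → 1/4 → 1/5 — 3 stops faster (darker).
Net change so far: 1 2/3 stops darker. Offset with the ISO: 800 → 1000 → 1250 → 1600 → 2000 → 2500.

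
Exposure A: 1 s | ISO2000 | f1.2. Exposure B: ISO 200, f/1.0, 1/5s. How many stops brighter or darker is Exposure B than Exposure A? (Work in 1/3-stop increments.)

5 stops darker

Aperture: f/1.2 → f/1.1 → f/1.0 — 2/3 stop larger aperture (brighter).
Shutter speed: 1 → 0.8 → 0.6 → 0.5 → 0.4 → 0.3 → 1/4 → 1/5 — 2 1/3 stops faster (darker).
ISO: 2000 → 1600 → 1250 → 1000 → 800 → 640 → 500 → 400 → 320 → 250 → 200 — 3 1/3 stops dropped (darker).
Net: +2/3 −2 1/3 −3 1/3 = −5 stops.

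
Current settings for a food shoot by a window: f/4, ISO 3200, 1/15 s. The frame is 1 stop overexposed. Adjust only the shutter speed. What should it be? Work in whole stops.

1/30s

Overexposed by 1 stop → need 1 stop darker.
Shutter speed: 1/15 → 1/30.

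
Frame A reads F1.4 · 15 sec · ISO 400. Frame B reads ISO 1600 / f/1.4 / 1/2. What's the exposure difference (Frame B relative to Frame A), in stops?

3 stops darker

Aperture: unchanged.
Shutter speed: 15 → 8 → 4 → 2 → 1 → 1/2 — 5 stops faster (darker).
ISO: 400 → 800 → 1600 — 2 stops raised (brighter).
Net: −5 +2 = −3 stops.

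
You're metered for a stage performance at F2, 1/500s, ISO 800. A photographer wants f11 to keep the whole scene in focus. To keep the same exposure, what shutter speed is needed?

Aperture: f/2 → f/2.8 → f/4 → f/5.6 → f/8 → f/11 — 5 stops narrower (darker).
Need 5 stops brighter from the shutter speed: 1/500 → 1/250 → 1/125 → 1/60 → 1/30 → 1/15.

1/15s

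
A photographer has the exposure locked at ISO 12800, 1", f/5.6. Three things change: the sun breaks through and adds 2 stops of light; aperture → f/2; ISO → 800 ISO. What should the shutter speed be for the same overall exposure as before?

Scene light: 2 stops brighter.
Aperture: f/5.6 → f/4 → f/2.8 → f/2 — 3 stops opened up (brighter).
ISO: 12800 → 6400 → 3200 → 1600 → 800 — 4 stops dropped (darker).
Net so far: 1 stop brighter. Shutter speed: 1 → 1/2.

1/2s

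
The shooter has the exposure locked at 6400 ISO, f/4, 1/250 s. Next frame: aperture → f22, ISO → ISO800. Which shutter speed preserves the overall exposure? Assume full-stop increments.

Aperture: f/4 → f/5.6 → f/8 → f/11 → f/16 → f/22 — 5 stops stopped down (darker).
ISO: 6400 → 3200 → 1600 → 800 — 3 stops lower (darker).
Net change so far: 8 stops darker. Offset with the shutter speed: 1/250 → 1/125 → 1/60 → 1/30 → 1/15 → 1/8 → 1/4 → 1/2 → 1.

1 s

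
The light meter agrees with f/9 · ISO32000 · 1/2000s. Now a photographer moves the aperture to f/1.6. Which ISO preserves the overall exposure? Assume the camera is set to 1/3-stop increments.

Aperture: f/9 → f/8 → f/7.1 → f/6.3 → f/5.6 → f/5 → f/4.5 → f/4 → f/3.5 → f/3.2 → f/2.8 → f/2.5 → f/2.2 → f/2 → f/1.8 → f/1.6 — 5 stops wider (brighter).
Need 5 stops darker from the ISO: 32000 → 25600 → 20000 → 16000 → 12800 → 10000 → 8000 → 6400 → 5000 → 4000 → 3200 → 2500 → 2000 → 1600 → 1250 → 1000.

ISO 1000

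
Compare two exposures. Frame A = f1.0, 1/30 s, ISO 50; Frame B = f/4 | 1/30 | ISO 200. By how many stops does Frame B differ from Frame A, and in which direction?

Aperture: f/1.0 → f/1.4 → f/2 → f/2.8 → f/4 — 4 stops stopped down (darker).
Shutter speed: unchanged.
ISO: 50 → 100 → 200 — 2 stops raised (brighter).
Net: −4 +2 = −2 stops.

2 stops darker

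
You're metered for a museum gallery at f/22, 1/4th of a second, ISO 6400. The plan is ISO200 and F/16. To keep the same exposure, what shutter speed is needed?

ISO: 6400 → 3200 → 1600 → 800 → 400 → 200 — 5 stops dropped (darker).
Aperture: f/22 → f/16 — 1 stop opened up (brighter).
Net change so far: 4 stops darker. Offset with the shutter speed: 1/4 → 1/2 → 1 → 2 → 4.

4 s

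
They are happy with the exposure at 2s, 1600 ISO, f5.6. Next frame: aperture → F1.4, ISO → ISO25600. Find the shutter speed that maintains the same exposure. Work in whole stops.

Aperture: f/5.6 → f/4 → f/2.8 → f/2 → f/1.4 — 4 stops wider (brighter).
ISO: 1600 → 3200 → 6400 → 12800 → 25600 — 4 stops higher (brighter).
Net change so far: 8 stops brighter. Offset with the shutter speed: 2 → 1 → 1/2 → 1/4 → 1/8 → 1/15 → 1/30 → 1/60 → 1/125.

1/125s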